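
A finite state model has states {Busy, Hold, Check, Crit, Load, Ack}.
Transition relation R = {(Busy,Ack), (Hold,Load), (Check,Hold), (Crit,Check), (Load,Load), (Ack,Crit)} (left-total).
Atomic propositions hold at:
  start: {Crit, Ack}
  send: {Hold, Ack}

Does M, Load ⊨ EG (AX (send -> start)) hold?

Sat(send -> start) = {Busy, Check, Crit, Load, Ack}
Sat(AX (send -> start)) = {s : every successor in {Busy, Check, Crit, Load, Ack}} = {Busy, Hold, Crit, Load, Ack}
EG (AX (send -> start)): greatest fixpoint, start Z0 = {Busy, Hold, Crit, Load, Ack}, keep only states in Sat with some successor in Z. Z1 = {Busy, Hold, Load, Ack}; Z2 = {Busy, Hold, Load}; Z3 = {Hold, Load}; fixed.
Sat(EG (AX (send -> start))) = {Hold, Load}
Load ∈ Sat(EG (AX (send -> start))) = {Hold, Load}, so the formula holds at Load.

Yes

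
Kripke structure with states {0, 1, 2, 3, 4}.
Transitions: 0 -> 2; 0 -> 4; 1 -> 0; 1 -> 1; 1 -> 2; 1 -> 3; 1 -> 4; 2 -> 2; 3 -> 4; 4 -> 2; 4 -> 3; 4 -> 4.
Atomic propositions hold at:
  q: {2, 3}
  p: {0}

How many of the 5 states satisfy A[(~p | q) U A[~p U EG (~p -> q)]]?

2

Sat(~p) = {1, 2, 3, 4}
Sat(~p | q) = {1, 2, 3, 4}
Sat(~p -> q) = {0, 2, 3}
EG (~p -> q): greatest fixpoint, start Z0 = {0, 2, 3}, keep only states in Sat with some successor in Z. Z1 = {0, 2}; fixed.
Sat(EG (~p -> q)) = {0, 2}
A[~p U EG (~p -> q)]: least fixpoint, start Z0 = Sat(EG (~p -> q)) = {0, 2}, add states in Sat(~p) with every successor in Z. Already a fixed point.
Sat(A[~p U EG (~p -> q)]) = {0, 2}
A[(~p | q) U A[~p U EG (~p -> q)]]: least fixpoint, start Z0 = Sat(A[~p U EG (~p -> q)]) = {0, 2}, add states in Sat(~p | q) with every successor in Z. Already a fixed point.
Sat(A[(~p | q) U A[~p U EG (~p -> q)]]) = {0, 2}
|Sat(A[(~p | q) U A[~p U EG (~p -> q)]])| = |{0, 2}| = 2.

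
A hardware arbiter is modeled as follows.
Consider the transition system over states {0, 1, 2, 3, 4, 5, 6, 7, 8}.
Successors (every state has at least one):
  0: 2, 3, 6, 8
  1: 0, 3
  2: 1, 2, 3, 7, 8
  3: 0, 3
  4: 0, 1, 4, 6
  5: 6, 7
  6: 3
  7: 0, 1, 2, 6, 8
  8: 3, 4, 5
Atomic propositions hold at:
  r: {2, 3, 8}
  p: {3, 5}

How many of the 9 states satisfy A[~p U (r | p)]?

Sat(~p) = {0, 1, 2, 4, 6, 7, 8}
Sat(r | p) = {2, 3, 5, 8}
A[~p U (r | p)]: least fixpoint, start Z0 = Sat((r | p)) = {2, 3, 5, 8}, add states in Sat(~p) with every successor in Z. Z1 = {2, 3, 5, 6, 8}; Z2 = {0, 2, 3, 5, 6, 8}; Z3 = {0, 1, 2, 3, 5, 6, 8}; Z4 = {0, 1, 2, 3, 5, 6, 7, 8}; fixed.
Sat(A[~p U (r | p)]) = {0, 1, 2, 3, 5, 6, 7, 8}
|Sat(A[~p U (r | p)])| = |{0, 1, 2, 3, 5, 6, 7, 8}| = 8.

8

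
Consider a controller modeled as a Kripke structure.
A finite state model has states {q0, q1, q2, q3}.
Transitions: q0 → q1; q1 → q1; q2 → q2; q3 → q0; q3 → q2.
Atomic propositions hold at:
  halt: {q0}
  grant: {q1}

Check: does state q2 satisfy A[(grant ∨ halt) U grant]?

Sat(grant ∨ halt) = {q0, q1}
A[(grant ∨ halt) U grant]: least fixpoint, start Z0 = Sat(grant) = {q1}, add states in Sat(grant ∨ halt) with every successor in Z. Z1 = {q0, q1}; fixed.
Sat(A[(grant ∨ halt) U grant]) = {q0, q1}
q2 ∉ Sat(A[(grant ∨ halt) U grant]) = {q0, q1}, so the formula does not hold at q2.

No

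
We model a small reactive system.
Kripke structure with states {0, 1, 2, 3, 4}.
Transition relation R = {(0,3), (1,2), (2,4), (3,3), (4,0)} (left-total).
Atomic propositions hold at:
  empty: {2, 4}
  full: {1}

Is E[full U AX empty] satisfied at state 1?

Sat(AX empty) = {s : every successor in {2, 4}} = {1, 2}
E[full U AX empty]: least fixpoint, start Z0 = Sat(AX empty) = {1, 2}, add states in Sat(full) with some successor in Z. Already a fixed point.
Sat(E[full U AX empty]) = {1, 2}
1 ∈ Sat(E[full U AX empty]) = {1, 2}, so the formula holds at 1.

Yes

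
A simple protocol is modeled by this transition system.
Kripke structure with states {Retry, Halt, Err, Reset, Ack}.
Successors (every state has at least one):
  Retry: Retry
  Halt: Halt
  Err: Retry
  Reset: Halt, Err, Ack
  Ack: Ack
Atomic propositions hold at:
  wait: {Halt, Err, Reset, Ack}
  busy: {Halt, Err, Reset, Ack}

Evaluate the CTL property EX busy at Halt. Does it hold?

Sat(EX busy) = {s : some successor in {Halt, Err, Reset, Ack}} = {Halt, Reset, Ack}
Halt ∈ Sat(EX busy) = {Halt, Reset, Ack}, so the formula holds at Halt.

Yes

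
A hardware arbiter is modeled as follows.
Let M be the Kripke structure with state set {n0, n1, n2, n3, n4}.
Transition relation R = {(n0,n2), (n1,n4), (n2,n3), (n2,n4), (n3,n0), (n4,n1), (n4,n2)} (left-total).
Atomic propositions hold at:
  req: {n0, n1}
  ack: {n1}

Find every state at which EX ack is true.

{n4}

Sat(EX ack) = {s : some successor in {n1}} = {n4}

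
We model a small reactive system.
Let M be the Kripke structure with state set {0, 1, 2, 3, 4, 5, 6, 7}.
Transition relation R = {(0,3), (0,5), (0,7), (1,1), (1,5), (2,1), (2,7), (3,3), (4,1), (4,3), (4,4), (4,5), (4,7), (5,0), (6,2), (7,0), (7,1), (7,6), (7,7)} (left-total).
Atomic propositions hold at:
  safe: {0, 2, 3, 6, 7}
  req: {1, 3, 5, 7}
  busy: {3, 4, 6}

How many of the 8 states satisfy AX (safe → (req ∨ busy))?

Sat(req ∨ busy) = {1, 3, 4, 5, 6, 7}
Sat(safe → (req ∨ busy)) = {1, 3, 4, 5, 6, 7}
Sat(AX (safe → (req ∨ busy))) = {s : every successor in {1, 3, 4, 5, 6, 7}} = {0, 1, 2, 3, 4}
|Sat(AX (safe → (req ∨ busy)))| = |{0, 1, 2, 3, 4}| = 5.

5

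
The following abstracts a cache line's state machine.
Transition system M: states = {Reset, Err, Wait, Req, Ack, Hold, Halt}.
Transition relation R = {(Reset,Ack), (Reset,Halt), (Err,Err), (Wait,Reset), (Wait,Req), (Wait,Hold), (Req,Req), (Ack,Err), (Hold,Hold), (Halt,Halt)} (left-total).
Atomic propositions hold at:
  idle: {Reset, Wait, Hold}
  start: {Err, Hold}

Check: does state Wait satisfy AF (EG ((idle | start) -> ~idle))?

No

Sat(idle | start) = {Reset, Err, Wait, Hold}
Sat(~idle) = {Err, Req, Ack, Halt}
Sat((idle | start) -> ~idle) = {Err, Req, Ack, Halt}
EG ((idle | start) -> ~idle): greatest fixpoint, start Z0 = {Err, Req, Ack, Halt}, keep only states in Sat with some successor in Z. Already a fixed point.
Sat(EG ((idle | start) -> ~idle)) = {Err, Req, Ack, Halt}
AF (EG ((idle | start) -> ~idle)): least fixpoint, start Z0 = {Err, Req, Ack, Halt}, add states with every successor in Z. Z1 = {Reset, Err, Req, Ack, Halt}; fixed.
Sat(AF (EG ((idle | start) -> ~idle))) = {Reset, Err, Req, Ack, Halt}
Wait ∉ Sat(AF (EG ((idle | start) -> ~idle))) = {Reset, Err, Req, Ack, Halt}, so the formula does not hold at Wait.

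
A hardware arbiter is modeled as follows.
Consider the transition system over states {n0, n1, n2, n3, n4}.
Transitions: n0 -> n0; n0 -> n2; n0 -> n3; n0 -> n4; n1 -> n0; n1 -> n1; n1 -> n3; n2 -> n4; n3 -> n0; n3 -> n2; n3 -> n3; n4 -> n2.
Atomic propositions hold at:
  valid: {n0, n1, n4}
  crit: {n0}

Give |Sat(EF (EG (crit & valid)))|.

3

Sat(crit & valid) = {n0}
EG (crit & valid): greatest fixpoint, start Z0 = {n0}, keep only states in Sat with some successor in Z. Already a fixed point.
Sat(EG (crit & valid)) = {n0}
EF (EG (crit & valid)): least fixpoint, start Z0 = {n0}, add states with some successor in Z. Z1 = {n0, n1, n3}; fixed.
Sat(EF (EG (crit & valid))) = {n0, n1, n3}
|Sat(EF (EG (crit & valid)))| = |{n0, n1, n3}| = 3.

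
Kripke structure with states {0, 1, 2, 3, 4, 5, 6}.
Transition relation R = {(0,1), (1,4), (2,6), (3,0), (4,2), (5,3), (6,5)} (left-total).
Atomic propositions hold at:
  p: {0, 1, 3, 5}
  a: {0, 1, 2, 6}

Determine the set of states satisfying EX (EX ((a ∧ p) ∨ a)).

{1, 3, 4, 5}

Sat(a ∧ p) = {0, 1}
Sat((a ∧ p) ∨ a) = {0, 1, 2, 6}
Sat(EX ((a ∧ p) ∨ a)) = {s : some successor in {0, 1, 2, 6}} = {0, 2, 3, 4}
Sat(EX (EX ((a ∧ p) ∨ a))) = {s : some successor in {0, 2, 3, 4}} = {1, 3, 4, 5}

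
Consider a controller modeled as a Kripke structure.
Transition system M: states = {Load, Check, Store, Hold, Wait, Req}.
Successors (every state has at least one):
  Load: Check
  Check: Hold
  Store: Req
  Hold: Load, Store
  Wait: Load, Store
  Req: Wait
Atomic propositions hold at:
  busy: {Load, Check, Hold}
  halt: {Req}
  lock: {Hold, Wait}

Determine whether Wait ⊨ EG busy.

No

EG busy: greatest fixpoint, start Z0 = {Load, Check, Hold}, keep only states in Sat with some successor in Z. Already a fixed point.
Sat(EG busy) = {Load, Check, Hold}
Wait ∉ Sat(EG busy) = {Load, Check, Hold}, so the formula does not hold at Wait.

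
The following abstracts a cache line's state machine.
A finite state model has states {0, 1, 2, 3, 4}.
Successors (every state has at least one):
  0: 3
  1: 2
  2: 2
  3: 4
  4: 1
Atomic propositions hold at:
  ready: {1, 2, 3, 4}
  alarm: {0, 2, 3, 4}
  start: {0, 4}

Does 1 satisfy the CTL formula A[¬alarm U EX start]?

Sat(¬alarm) = {1}
Sat(EX start) = {s : some successor in {0, 4}} = {3}
A[¬alarm U EX start]: least fixpoint, start Z0 = Sat(EX start) = {3}, add states in Sat(¬alarm) with every successor in Z. Already a fixed point.
Sat(A[¬alarm U EX start]) = {3}
1 ∉ Sat(A[¬alarm U EX start]) = {3}, so the formula does not hold at 1.

No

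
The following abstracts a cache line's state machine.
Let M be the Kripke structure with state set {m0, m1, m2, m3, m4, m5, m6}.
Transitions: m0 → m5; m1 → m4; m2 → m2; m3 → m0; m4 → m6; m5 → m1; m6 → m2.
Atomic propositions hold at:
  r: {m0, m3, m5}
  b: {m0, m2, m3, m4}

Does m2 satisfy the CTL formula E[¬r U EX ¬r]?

Yes

Sat(¬r) = {m1, m2, m4, m6}
Sat(EX ¬r) = {s : some successor in {m1, m2, m4, m6}} = {m1, m2, m4, m5, m6}
E[¬r U EX ¬r]: least fixpoint, start Z0 = Sat(EX ¬r) = {m1, m2, m4, m5, m6}, add states in Sat(¬r) with some successor in Z. Already a fixed point.
Sat(E[¬r U EX ¬r]) = {m1, m2, m4, m5, m6}
m2 ∈ Sat(E[¬r U EX ¬r]) = {m1, m2, m4, m5, m6}, so the formula holds at m2.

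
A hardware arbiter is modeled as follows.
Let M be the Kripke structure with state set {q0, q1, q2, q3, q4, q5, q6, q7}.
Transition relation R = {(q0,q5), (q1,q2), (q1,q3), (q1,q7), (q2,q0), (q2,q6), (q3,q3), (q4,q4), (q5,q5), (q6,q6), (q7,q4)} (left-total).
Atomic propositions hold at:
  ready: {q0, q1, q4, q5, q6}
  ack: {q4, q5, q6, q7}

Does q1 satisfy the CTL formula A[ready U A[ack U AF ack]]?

No

AF ack: least fixpoint, start Z0 = {q4, q5, q6, q7}, add states with every successor in Z. Z1 = {q0, q4, q5, q6, q7}; Z2 = {q0, q2, q4, q5, q6, q7}; fixed.
Sat(AF ack) = {q0, q2, q4, q5, q6, q7}
A[ack U AF ack]: least fixpoint, start Z0 = Sat(AF ack) = {q0, q2, q4, q5, q6, q7}, add states in Sat(ack) with every successor in Z. Already a fixed point.
Sat(A[ack U AF ack]) = {q0, q2, q4, q5, q6, q7}
A[ready U A[ack U AF ack]]: least fixpoint, start Z0 = Sat(A[ack U AF ack]) = {q0, q2, q4, q5, q6, q7}, add states in Sat(ready) with every successor in Z. Already a fixed point.
Sat(A[ready U A[ack U AF ack]]) = {q0, q2, q4, q5, q6, q7}
q1 ∉ Sat(A[ready U A[ack U AF ack]]) = {q0, q2, q4, q5, q6, q7}, so the formula does not hold at q1.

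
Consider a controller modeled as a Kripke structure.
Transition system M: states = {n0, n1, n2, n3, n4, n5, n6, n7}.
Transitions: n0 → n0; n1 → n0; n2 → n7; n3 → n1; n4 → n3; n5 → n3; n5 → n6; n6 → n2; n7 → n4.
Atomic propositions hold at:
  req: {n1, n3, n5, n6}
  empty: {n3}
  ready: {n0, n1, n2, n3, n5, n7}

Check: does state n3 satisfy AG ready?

Yes

AG ready: greatest fixpoint, start Z0 = {n0, n1, n2, n3, n5, n7}, keep only states in Sat with every successor in Z. Z1 = {n0, n1, n2, n3}; Z2 = {n0, n1, n3}; fixed.
Sat(AG ready) = {n0, n1, n3}
n3 ∈ Sat(AG ready) = {n0, n1, n3}, so the formula holds at n3.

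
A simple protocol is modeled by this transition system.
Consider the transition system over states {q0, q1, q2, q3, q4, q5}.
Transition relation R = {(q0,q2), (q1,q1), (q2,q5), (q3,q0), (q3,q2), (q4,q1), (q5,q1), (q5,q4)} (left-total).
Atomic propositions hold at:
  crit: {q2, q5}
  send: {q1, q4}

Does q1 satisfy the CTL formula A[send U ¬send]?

Sat(¬send) = {q0, q2, q3, q5}
A[send U ¬send]: least fixpoint, start Z0 = Sat(¬send) = {q0, q2, q3, q5}, add states in Sat(send) with every successor in Z. Already a fixed point.
Sat(A[send U ¬send]) = {q0, q2, q3, q5}
q1 ∉ Sat(A[send U ¬send]) = {q0, q2, q3, q5}, so the formula does not hold at q1.

No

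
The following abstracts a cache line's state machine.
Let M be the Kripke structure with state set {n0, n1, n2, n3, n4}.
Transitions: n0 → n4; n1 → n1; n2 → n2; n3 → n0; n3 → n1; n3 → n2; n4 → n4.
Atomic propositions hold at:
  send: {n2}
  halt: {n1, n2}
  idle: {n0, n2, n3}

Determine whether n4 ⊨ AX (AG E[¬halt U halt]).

Sat(¬halt) = {n0, n3, n4}
E[¬halt U halt]: least fixpoint, start Z0 = Sat(halt) = {n1, n2}, add states in Sat(¬halt) with some successor in Z. Z1 = {n1, n2, n3}; fixed.
Sat(E[¬halt U halt]) = {n1, n2, n3}
AG E[¬halt U halt]: greatest fixpoint, start Z0 = {n1, n2, n3}, keep only states in Sat with every successor in Z. Z1 = {n1, n2}; fixed.
Sat(AG E[¬halt U halt]) = {n1, n2}
Sat(AX (AG E[¬halt U halt])) = {s : every successor in {n1, n2}} = {n1, n2}
n4 ∉ Sat(AX (AG E[¬halt U halt])) = {n1, n2}, so the formula does not hold at n4.

No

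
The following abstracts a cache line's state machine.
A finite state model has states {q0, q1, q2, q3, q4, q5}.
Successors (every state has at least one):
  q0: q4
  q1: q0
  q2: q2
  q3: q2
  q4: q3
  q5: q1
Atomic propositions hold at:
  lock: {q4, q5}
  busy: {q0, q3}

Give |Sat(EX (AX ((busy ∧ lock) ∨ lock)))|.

1

Sat(busy ∧ lock) = ∅
Sat((busy ∧ lock) ∨ lock) = {q4, q5}
Sat(AX ((busy ∧ lock) ∨ lock)) = {s : every successor in {q4, q5}} = {q0}
Sat(EX (AX ((busy ∧ lock) ∨ lock))) = {s : some successor in {q0}} = {q1}
|Sat(EX (AX ((busy ∧ lock) ∨ lock)))| = |{q1}| = 1.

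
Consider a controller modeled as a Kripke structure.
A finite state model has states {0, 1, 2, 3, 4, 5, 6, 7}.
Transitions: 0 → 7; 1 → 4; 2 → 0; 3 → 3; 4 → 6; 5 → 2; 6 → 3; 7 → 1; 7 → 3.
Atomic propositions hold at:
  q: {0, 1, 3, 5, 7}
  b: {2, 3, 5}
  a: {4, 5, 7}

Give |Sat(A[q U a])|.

5

A[q U a]: least fixpoint, start Z0 = Sat(a) = {4, 5, 7}, add states in Sat(q) with every successor in Z. Z1 = {0, 1, 4, 5, 7}; fixed.
Sat(A[q U a]) = {0, 1, 4, 5, 7}
|Sat(A[q U a])| = |{0, 1, 4, 5, 7}| = 5.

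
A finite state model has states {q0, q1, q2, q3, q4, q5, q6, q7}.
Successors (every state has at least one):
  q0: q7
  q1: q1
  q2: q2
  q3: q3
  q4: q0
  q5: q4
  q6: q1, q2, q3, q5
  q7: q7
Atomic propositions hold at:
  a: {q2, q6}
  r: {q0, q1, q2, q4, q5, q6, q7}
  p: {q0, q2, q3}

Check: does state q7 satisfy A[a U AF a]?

AF a: least fixpoint, start Z0 = {q2, q6}, add states with every successor in Z. Already a fixed point.
Sat(AF a) = {q2, q6}
A[a U AF a]: least fixpoint, start Z0 = Sat(AF a) = {q2, q6}, add states in Sat(a) with every successor in Z. Already a fixed point.
Sat(A[a U AF a]) = {q2, q6}
q7 ∉ Sat(A[a U AF a]) = {q2, q6}, so the formula does not hold at q7.

No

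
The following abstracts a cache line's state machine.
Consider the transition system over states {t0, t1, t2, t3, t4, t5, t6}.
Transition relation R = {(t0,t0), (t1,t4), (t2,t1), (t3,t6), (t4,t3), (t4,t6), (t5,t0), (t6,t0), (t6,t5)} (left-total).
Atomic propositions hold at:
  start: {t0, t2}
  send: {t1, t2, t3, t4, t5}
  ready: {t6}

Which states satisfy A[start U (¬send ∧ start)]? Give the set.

Sat(¬send) = {t0, t6}
Sat(¬send ∧ start) = {t0}
A[start U (¬send ∧ start)]: least fixpoint, start Z0 = Sat((¬send ∧ start)) = {t0}, add states in Sat(start) with every successor in Z. Already a fixed point.
Sat(A[start U (¬send ∧ start)]) = {t0}

{t0}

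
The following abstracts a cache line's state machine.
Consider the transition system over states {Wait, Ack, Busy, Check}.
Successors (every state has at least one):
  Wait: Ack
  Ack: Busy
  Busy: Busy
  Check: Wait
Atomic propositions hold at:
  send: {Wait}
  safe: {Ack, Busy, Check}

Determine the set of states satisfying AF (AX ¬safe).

Sat(¬safe) = {Wait}
Sat(AX ¬safe) = {s : every successor in {Wait}} = {Check}
AF (AX ¬safe): least fixpoint, start Z0 = {Check}, add states with every successor in Z. Already a fixed point.
Sat(AF (AX ¬safe)) = {Check}

{Check}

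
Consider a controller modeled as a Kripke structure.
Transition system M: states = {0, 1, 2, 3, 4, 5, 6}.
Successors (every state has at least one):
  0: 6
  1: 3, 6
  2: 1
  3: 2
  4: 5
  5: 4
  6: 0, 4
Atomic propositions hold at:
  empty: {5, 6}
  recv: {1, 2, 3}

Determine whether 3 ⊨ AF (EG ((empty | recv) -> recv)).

Yes

Sat(empty | recv) = {1, 2, 3, 5, 6}
Sat((empty | recv) -> recv) = {0, 1, 2, 3, 4}
EG ((empty | recv) -> recv): greatest fixpoint, start Z0 = {0, 1, 2, 3, 4}, keep only states in Sat with some successor in Z. Z1 = {1, 2, 3}; fixed.
Sat(EG ((empty | recv) -> recv)) = {1, 2, 3}
AF (EG ((empty | recv) -> recv)): least fixpoint, start Z0 = {1, 2, 3}, add states with every successor in Z. Already a fixed point.
Sat(AF (EG ((empty | recv) -> recv))) = {1, 2, 3}
3 ∈ Sat(AF (EG ((empty | recv) -> recv))) = {1, 2, 3}, so the formula holds at 3.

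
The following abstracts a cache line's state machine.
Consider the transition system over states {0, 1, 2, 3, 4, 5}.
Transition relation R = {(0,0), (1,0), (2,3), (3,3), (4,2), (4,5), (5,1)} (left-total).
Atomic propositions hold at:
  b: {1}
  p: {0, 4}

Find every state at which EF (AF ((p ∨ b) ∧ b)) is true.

{1, 4, 5}

Sat(p ∨ b) = {0, 1, 4}
Sat((p ∨ b) ∧ b) = {1}
AF ((p ∨ b) ∧ b): least fixpoint, start Z0 = {1}, add states with every successor in Z. Z1 = {1, 5}; fixed.
Sat(AF ((p ∨ b) ∧ b)) = {1, 5}
EF (AF ((p ∨ b) ∧ b)): least fixpoint, start Z0 = {1, 5}, add states with some successor in Z. Z1 = {1, 4, 5}; fixed.
Sat(EF (AF ((p ∨ b) ∧ b))) = {1, 4, 5}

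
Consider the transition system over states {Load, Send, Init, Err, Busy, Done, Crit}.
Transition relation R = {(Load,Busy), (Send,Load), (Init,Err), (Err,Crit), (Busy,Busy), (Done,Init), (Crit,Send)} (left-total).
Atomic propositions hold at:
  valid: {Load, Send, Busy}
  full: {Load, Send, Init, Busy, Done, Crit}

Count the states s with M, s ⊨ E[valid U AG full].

AG full: greatest fixpoint, start Z0 = {Load, Send, Init, Busy, Done, Crit}, keep only states in Sat with every successor in Z. Z1 = {Load, Send, Busy, Done, Crit}; Z2 = {Load, Send, Busy, Crit}; fixed.
Sat(AG full) = {Load, Send, Busy, Crit}
E[valid U AG full]: least fixpoint, start Z0 = Sat(AG full) = {Load, Send, Busy, Crit}, add states in Sat(valid) with some successor in Z. Already a fixed point.
Sat(E[valid U AG full]) = {Load, Send, Busy, Crit}
|Sat(E[valid U AG full])| = |{Load, Send, Busy, Crit}| = 4.

4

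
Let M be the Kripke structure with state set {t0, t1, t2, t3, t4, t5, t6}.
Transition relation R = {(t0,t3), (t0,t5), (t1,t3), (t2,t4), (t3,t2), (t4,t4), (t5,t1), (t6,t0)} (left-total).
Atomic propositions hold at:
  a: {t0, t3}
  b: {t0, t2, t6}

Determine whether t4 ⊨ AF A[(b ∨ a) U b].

No

Sat(b ∨ a) = {t0, t2, t3, t6}
A[(b ∨ a) U b]: least fixpoint, start Z0 = Sat(b) = {t0, t2, t6}, add states in Sat(b ∨ a) with every successor in Z. Z1 = {t0, t2, t3, t6}; fixed.
Sat(A[(b ∨ a) U b]) = {t0, t2, t3, t6}
AF A[(b ∨ a) U b]: least fixpoint, start Z0 = {t0, t2, t3, t6}, add states with every successor in Z. Z1 = {t0, t1, t2, t3, t6}; Z2 = {t0, t1, t2, t3, t5, t6}; fixed.
Sat(AF A[(b ∨ a) U b]) = {t0, t1, t2, t3, t5, t6}
t4 ∉ Sat(AF A[(b ∨ a) U b]) = {t0, t1, t2, t3, t5, t6}, so the formula does not hold at t4.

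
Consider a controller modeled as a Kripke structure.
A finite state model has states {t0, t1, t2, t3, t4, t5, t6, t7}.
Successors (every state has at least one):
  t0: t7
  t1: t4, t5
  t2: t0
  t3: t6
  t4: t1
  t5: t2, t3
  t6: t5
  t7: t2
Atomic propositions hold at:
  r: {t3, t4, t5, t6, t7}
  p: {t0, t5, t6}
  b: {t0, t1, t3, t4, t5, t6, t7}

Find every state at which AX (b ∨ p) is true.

Sat(b ∨ p) = {t0, t1, t3, t4, t5, t6, t7}
Sat(AX (b ∨ p)) = {s : every successor in {t0, t1, t3, t4, t5, t6, t7}} = {t0, t1, t2, t3, t4, t6}

{t0, t1, t2, t3, t4, t6}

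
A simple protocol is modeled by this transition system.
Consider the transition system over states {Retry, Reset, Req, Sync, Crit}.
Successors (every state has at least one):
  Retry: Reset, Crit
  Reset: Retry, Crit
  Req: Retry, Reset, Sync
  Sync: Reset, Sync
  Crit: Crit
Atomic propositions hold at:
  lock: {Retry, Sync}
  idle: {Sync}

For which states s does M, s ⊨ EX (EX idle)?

{Req, Sync}

Sat(EX idle) = {s : some successor in {Sync}} = {Req, Sync}
Sat(EX (EX idle)) = {s : some successor in {Req, Sync}} = {Req, Sync}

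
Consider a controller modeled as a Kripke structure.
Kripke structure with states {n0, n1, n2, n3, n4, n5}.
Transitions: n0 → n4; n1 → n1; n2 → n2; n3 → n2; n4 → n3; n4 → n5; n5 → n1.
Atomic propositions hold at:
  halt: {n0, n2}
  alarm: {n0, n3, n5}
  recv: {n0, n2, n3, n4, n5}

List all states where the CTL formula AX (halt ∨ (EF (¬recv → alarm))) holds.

Sat(¬recv) = {n1}
Sat(¬recv → alarm) = {n0, n2, n3, n4, n5}
EF (¬recv → alarm): least fixpoint, start Z0 = {n0, n2, n3, n4, n5}, add states with some successor in Z. Already a fixed point.
Sat(EF (¬recv → alarm)) = {n0, n2, n3, n4, n5}
Sat(halt ∨ (EF (¬recv → alarm))) = {n0, n2, n3, n4, n5}
Sat(AX (halt ∨ (EF (¬recv → alarm)))) = {s : every successor in {n0, n2, n3, n4, n5}} = {n0, n2, n3, n4}

{n0, n2, n3, n4}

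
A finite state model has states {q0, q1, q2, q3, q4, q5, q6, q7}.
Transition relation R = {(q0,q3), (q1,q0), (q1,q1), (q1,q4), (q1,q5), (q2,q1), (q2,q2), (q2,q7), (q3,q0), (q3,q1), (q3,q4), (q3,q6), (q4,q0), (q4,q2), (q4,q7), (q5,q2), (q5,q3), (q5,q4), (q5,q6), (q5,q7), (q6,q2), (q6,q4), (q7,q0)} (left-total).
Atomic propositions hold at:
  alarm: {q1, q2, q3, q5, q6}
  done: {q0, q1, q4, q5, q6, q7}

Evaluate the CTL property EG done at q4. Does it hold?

EG done: greatest fixpoint, start Z0 = {q0, q1, q4, q5, q6, q7}, keep only states in Sat with some successor in Z. Z1 = {q1, q4, q5, q6, q7}; Z2 = {q1, q4, q5, q6}; Z3 = {q1, q5, q6}; Z4 = {q1, q5}; Z5 = {q1}; fixed.
Sat(EG done) = {q1}
q4 ∉ Sat(EG done) = {q1}, so the formula does not hold at q4.

No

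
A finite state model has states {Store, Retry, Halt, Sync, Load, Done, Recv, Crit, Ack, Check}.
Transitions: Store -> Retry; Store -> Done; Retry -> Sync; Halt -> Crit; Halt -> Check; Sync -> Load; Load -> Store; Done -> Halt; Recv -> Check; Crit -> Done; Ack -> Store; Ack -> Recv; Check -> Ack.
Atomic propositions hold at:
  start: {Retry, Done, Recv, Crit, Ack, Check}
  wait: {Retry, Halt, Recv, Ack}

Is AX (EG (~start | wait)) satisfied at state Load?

Sat(~start) = {Store, Halt, Sync, Load}
Sat(~start | wait) = {Store, Retry, Halt, Sync, Load, Recv, Ack}
EG (~start | wait): greatest fixpoint, start Z0 = {Store, Retry, Halt, Sync, Load, Recv, Ack}, keep only states in Sat with some successor in Z. Z1 = {Store, Retry, Sync, Load, Ack}; fixed.
Sat(EG (~start | wait)) = {Store, Retry, Sync, Load, Ack}
Sat(AX (EG (~start | wait))) = {s : every successor in {Store, Retry, Sync, Load, Ack}} = {Retry, Sync, Load, Check}
Load ∈ Sat(AX (EG (~start | wait))) = {Retry, Sync, Load, Check}, so the formula holds at Load.

Yes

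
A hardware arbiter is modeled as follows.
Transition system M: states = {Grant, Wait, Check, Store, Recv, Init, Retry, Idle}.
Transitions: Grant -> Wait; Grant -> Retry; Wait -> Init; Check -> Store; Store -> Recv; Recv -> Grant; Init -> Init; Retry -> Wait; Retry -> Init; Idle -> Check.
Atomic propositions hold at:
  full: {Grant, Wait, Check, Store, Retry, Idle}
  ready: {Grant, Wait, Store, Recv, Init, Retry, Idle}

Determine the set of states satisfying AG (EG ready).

{Grant, Wait, Store, Recv, Init, Retry}

EG ready: greatest fixpoint, start Z0 = {Grant, Wait, Store, Recv, Init, Retry, Idle}, keep only states in Sat with some successor in Z. Z1 = {Grant, Wait, Store, Recv, Init, Retry}; fixed.
Sat(EG ready) = {Grant, Wait, Store, Recv, Init, Retry}
AG (EG ready): greatest fixpoint, start Z0 = {Grant, Wait, Store, Recv, Init, Retry}, keep only states in Sat with every successor in Z. Already a fixed point.
Sat(AG (EG ready)) = {Grant, Wait, Store, Recv, Init, Retry}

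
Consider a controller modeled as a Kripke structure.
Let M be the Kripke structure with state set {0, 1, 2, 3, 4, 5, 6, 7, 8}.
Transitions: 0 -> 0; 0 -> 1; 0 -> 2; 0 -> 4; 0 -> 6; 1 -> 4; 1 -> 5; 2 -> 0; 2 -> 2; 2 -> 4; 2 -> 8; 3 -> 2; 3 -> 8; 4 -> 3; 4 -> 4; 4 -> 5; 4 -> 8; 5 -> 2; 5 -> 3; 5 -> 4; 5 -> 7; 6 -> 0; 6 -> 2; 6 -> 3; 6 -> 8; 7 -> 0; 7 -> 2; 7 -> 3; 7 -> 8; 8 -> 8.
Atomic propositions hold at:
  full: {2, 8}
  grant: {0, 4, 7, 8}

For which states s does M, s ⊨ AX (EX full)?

Sat(EX full) = {s : some successor in {2, 8}} = {0, 2, 3, 4, 5, 6, 7, 8}
Sat(AX (EX full)) = {s : every successor in {0, 2, 3, 4, 5, 6, 7, 8}} = {1, 2, 3, 4, 5, 6, 7, 8}

{1, 2, 3, 4, 5, 6, 7, 8}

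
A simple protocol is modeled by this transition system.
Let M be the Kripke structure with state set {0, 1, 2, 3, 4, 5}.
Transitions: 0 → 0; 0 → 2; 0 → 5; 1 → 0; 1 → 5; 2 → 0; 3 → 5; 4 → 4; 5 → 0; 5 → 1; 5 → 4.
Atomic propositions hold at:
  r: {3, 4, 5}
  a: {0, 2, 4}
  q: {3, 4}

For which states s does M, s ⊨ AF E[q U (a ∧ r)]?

{4}

Sat(a ∧ r) = {4}
E[q U (a ∧ r)]: least fixpoint, start Z0 = Sat((a ∧ r)) = {4}, add states in Sat(q) with some successor in Z. Already a fixed point.
Sat(E[q U (a ∧ r)]) = {4}
AF E[q U (a ∧ r)]: least fixpoint, start Z0 = {4}, add states with every successor in Z. Already a fixed point.
Sat(AF E[q U (a ∧ r)]) = {4}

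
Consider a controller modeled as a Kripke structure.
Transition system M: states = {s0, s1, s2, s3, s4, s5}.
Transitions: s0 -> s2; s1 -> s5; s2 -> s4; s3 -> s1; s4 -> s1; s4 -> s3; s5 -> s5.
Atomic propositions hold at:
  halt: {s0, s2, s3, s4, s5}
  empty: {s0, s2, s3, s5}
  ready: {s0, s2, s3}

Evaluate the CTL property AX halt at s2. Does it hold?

Sat(AX halt) = {s : every successor in {s0, s2, s3, s4, s5}} = {s0, s1, s2, s5}
s2 ∈ Sat(AX halt) = {s0, s1, s2, s5}, so the formula holds at s2.

Yes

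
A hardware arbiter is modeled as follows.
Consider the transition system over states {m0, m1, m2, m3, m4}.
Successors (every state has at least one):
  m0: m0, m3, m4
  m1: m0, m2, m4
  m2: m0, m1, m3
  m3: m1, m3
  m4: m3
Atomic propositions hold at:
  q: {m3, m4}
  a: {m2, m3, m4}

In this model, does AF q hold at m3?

AF q: least fixpoint, start Z0 = {m3, m4}, add states with every successor in Z. Already a fixed point.
Sat(AF q) = {m3, m4}
m3 ∈ Sat(AF q) = {m3, m4}, so the formula holds at m3.

Yes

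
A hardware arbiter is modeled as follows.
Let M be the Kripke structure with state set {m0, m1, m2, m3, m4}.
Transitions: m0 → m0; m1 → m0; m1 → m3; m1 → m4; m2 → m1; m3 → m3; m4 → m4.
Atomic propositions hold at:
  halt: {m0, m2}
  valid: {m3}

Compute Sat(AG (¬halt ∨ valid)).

Sat(¬halt) = {m1, m3, m4}
Sat(¬halt ∨ valid) = {m1, m3, m4}
AG (¬halt ∨ valid): greatest fixpoint, start Z0 = {m1, m3, m4}, keep only states in Sat with every successor in Z. Z1 = {m3, m4}; fixed.
Sat(AG (¬halt ∨ valid)) = {m3, m4}

{m3, m4}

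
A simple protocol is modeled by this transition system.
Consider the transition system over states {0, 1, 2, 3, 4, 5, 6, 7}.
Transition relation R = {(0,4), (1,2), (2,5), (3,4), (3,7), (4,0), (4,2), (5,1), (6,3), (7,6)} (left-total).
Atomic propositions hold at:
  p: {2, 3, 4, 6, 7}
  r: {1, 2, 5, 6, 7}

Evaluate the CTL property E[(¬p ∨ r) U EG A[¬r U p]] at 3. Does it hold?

Yes

Sat(¬p) = {0, 1, 5}
Sat(¬p ∨ r) = {0, 1, 2, 5, 6, 7}
Sat(¬r) = {0, 3, 4}
A[¬r U p]: least fixpoint, start Z0 = Sat(p) = {2, 3, 4, 6, 7}, add states in Sat(¬r) with every successor in Z. Z1 = {0, 2, 3, 4, 6, 7}; fixed.
Sat(A[¬r U p]) = {0, 2, 3, 4, 6, 7}
EG A[¬r U p]: greatest fixpoint, start Z0 = {0, 2, 3, 4, 6, 7}, keep only states in Sat with some successor in Z. Z1 = {0, 3, 4, 6, 7}; fixed.
Sat(EG A[¬r U p]) = {0, 3, 4, 6, 7}
E[(¬p ∨ r) U EG A[¬r U p]]: least fixpoint, start Z0 = Sat(EG A[¬r U p]) = {0, 3, 4, 6, 7}, add states in Sat(¬p ∨ r) with some successor in Z. Already a fixed point.
Sat(E[(¬p ∨ r) U EG A[¬r U p]]) = {0, 3, 4, 6, 7}
3 ∈ Sat(E[(¬p ∨ r) U EG A[¬r U p]]) = {0, 3, 4, 6, 7}, so the formula holds at 3.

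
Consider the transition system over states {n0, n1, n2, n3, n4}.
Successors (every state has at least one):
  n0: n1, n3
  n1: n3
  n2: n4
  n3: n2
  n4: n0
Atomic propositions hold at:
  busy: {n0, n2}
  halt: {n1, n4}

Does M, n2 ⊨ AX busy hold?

Sat(AX busy) = {s : every successor in {n0, n2}} = {n3, n4}
n2 ∉ Sat(AX busy) = {n3, n4}, so the formula does not hold at n2.

No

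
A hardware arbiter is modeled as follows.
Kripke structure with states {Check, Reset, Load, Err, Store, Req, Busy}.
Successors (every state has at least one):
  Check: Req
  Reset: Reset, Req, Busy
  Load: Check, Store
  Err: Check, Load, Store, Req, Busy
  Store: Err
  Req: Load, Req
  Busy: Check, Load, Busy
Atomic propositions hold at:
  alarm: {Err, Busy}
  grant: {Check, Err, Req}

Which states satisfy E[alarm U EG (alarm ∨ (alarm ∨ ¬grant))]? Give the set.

Sat(¬grant) = {Reset, Load, Store, Busy}
Sat(alarm ∨ ¬grant) = {Reset, Load, Err, Store, Busy}
Sat(alarm ∨ (alarm ∨ ¬grant)) = {Reset, Load, Err, Store, Busy}
EG (alarm ∨ (alarm ∨ ¬grant)): greatest fixpoint, start Z0 = {Reset, Load, Err, Store, Busy}, keep only states in Sat with some successor in Z. Already a fixed point.
Sat(EG (alarm ∨ (alarm ∨ ¬grant))) = {Reset, Load, Err, Store, Busy}
E[alarm U EG (alarm ∨ (alarm ∨ ¬grant))]: least fixpoint, start Z0 = Sat(EG (alarm ∨ (alarm ∨ ¬grant))) = {Reset, Load, Err, Store, Busy}, add states in Sat(alarm) with some successor in Z. Already a fixed point.
Sat(E[alarm U EG (alarm ∨ (alarm ∨ ¬grant))]) = {Reset, Load, Err, Store, Busy}

{Reset, Load, Err, Store, Busy}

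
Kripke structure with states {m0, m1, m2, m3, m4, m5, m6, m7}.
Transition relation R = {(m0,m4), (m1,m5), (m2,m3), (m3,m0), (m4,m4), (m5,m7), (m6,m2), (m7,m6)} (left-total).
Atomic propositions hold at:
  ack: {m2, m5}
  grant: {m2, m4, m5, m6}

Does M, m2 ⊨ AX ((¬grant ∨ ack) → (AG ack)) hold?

No

Sat(¬grant) = {m0, m1, m3, m7}
Sat(¬grant ∨ ack) = {m0, m1, m2, m3, m5, m7}
AG ack: greatest fixpoint, start Z0 = {m2, m5}, keep only states in Sat with every successor in Z. Z1 = ∅; fixed.
Sat(AG ack) = ∅
Sat((¬grant ∨ ack) → (AG ack)) = {m4, m6}
Sat(AX ((¬grant ∨ ack) → (AG ack))) = {s : every successor in {m4, m6}} = {m0, m4, m7}
m2 ∉ Sat(AX ((¬grant ∨ ack) → (AG ack))) = {m0, m4, m7}, so the formula does not hold at m2.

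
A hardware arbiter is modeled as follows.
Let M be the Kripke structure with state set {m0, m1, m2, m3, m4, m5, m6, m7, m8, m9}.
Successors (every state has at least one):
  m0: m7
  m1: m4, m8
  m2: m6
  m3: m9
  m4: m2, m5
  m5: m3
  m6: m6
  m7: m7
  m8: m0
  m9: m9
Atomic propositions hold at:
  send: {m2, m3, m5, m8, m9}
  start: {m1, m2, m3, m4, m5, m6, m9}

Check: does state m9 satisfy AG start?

AG start: greatest fixpoint, start Z0 = {m1, m2, m3, m4, m5, m6, m9}, keep only states in Sat with every successor in Z. Z1 = {m2, m3, m4, m5, m6, m9}; fixed.
Sat(AG start) = {m2, m3, m4, m5, m6, m9}
m9 ∈ Sat(AG start) = {m2, m3, m4, m5, m6, m9}, so the formula holds at m9.

Yes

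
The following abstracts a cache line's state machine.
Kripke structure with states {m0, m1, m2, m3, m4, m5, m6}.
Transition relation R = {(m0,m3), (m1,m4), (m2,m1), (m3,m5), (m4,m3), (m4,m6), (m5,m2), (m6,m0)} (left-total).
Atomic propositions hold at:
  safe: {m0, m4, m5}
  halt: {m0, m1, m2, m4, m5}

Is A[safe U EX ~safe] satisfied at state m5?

Yes

Sat(~safe) = {m1, m2, m3, m6}
Sat(EX ~safe) = {s : some successor in {m1, m2, m3, m6}} = {m0, m2, m4, m5}
A[safe U EX ~safe]: least fixpoint, start Z0 = Sat(EX ~safe) = {m0, m2, m4, m5}, add states in Sat(safe) with every successor in Z. Already a fixed point.
Sat(A[safe U EX ~safe]) = {m0, m2, m4, m5}
m5 ∈ Sat(A[safe U EX ~safe]) = {m0, m2, m4, m5}, so the formula holds at m5.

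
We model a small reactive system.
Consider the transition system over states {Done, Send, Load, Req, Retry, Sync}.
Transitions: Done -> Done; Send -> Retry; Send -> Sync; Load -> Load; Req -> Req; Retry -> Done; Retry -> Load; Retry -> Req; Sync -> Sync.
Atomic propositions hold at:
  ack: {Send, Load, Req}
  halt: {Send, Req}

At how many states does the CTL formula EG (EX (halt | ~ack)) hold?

Sat(~ack) = {Done, Retry, Sync}
Sat(halt | ~ack) = {Done, Send, Req, Retry, Sync}
Sat(EX (halt | ~ack)) = {s : some successor in {Done, Send, Req, Retry, Sync}} = {Done, Send, Req, Retry, Sync}
EG (EX (halt | ~ack)): greatest fixpoint, start Z0 = {Done, Send, Req, Retry, Sync}, keep only states in Sat with some successor in Z. Already a fixed point.
Sat(EG (EX (halt | ~ack))) = {Done, Send, Req, Retry, Sync}
|Sat(EG (EX (halt | ~ack)))| = |{Done, Send, Req, Retry, Sync}| = 5.

5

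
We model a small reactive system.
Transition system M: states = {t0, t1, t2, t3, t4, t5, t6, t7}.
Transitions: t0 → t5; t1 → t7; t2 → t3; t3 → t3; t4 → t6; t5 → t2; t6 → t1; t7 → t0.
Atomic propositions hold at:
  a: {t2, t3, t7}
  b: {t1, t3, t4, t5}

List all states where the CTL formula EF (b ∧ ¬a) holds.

Sat(¬a) = {t0, t1, t4, t5, t6}
Sat(b ∧ ¬a) = {t1, t4, t5}
EF (b ∧ ¬a): least fixpoint, start Z0 = {t1, t4, t5}, add states with some successor in Z. Z1 = {t0, t1, t4, t5, t6}; Z2 = {t0, t1, t4, t5, t6, t7}; fixed.
Sat(EF (b ∧ ¬a)) = {t0, t1, t4, t5, t6, t7}

{t0, t1, t4, t5, t6, t7}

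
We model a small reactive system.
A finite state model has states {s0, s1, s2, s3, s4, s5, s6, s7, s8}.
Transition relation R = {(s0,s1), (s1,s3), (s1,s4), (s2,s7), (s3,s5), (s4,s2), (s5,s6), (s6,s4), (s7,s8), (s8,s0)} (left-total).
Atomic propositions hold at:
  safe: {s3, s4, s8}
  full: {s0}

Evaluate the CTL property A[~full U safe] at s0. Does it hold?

Sat(~full) = {s1, s2, s3, s4, s5, s6, s7, s8}
A[~full U safe]: least fixpoint, start Z0 = Sat(safe) = {s3, s4, s8}, add states in Sat(~full) with every successor in Z. Z1 = {s1, s3, s4, s6, s7, s8}; Z2 = {s1, s2, s3, s4, s5, s6, s7, s8}; fixed.
Sat(A[~full U safe]) = {s1, s2, s3, s4, s5, s6, s7, s8}
s0 ∉ Sat(A[~full U safe]) = {s1, s2, s3, s4, s5, s6, s7, s8}, so the formula does not hold at s0.

No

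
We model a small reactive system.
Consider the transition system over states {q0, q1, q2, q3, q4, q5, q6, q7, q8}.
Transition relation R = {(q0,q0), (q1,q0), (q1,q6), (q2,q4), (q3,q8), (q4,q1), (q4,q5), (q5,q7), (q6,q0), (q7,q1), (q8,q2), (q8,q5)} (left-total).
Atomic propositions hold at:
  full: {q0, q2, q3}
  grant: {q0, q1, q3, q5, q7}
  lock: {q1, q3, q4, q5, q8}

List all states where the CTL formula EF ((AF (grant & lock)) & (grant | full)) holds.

Sat(grant & lock) = {q1, q3, q5}
AF (grant & lock): least fixpoint, start Z0 = {q1, q3, q5}, add states with every successor in Z. Z1 = {q1, q3, q4, q5, q7}; Z2 = {q1, q2, q3, q4, q5, q7}; Z3 = {q1, q2, q3, q4, q5, q7, q8}; fixed.
Sat(AF (grant & lock)) = {q1, q2, q3, q4, q5, q7, q8}
Sat(grant | full) = {q0, q1, q2, q3, q5, q7}
Sat((AF (grant & lock)) & (grant | full)) = {q1, q2, q3, q5, q7}
EF ((AF (grant & lock)) & (grant | full)): least fixpoint, start Z0 = {q1, q2, q3, q5, q7}, add states with some successor in Z. Z1 = {q1, q2, q3, q4, q5, q7, q8}; fixed.
Sat(EF ((AF (grant & lock)) & (grant | full))) = {q1, q2, q3, q4, q5, q7, q8}

{q1, q2, q3, q4, q5, q7, q8}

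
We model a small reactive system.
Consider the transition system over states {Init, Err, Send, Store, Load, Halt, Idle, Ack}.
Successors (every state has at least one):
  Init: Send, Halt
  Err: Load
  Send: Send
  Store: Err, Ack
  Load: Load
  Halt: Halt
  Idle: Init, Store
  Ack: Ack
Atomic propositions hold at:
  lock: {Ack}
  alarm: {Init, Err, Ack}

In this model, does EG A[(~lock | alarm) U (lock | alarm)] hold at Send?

Sat(~lock) = {Init, Err, Send, Store, Load, Halt, Idle}
Sat(~lock | alarm) = {Init, Err, Send, Store, Load, Halt, Idle, Ack}
Sat(lock | alarm) = {Init, Err, Ack}
A[(~lock | alarm) U (lock | alarm)]: least fixpoint, start Z0 = Sat((lock | alarm)) = {Init, Err, Ack}, add states in Sat(~lock | alarm) with every successor in Z. Z1 = {Init, Err, Store, Ack}; Z2 = {Init, Err, Store, Idle, Ack}; fixed.
Sat(A[(~lock | alarm) U (lock | alarm)]) = {Init, Err, Store, Idle, Ack}
EG A[(~lock | alarm) U (lock | alarm)]: greatest fixpoint, start Z0 = {Init, Err, Store, Idle, Ack}, keep only states in Sat with some successor in Z. Z1 = {Store, Idle, Ack}; fixed.
Sat(EG A[(~lock | alarm) U (lock | alarm)]) = {Store, Idle, Ack}
Send ∉ Sat(EG A[(~lock | alarm) U (lock | alarm)]) = {Store, Idle, Ack}, so the formula does not hold at Send.

No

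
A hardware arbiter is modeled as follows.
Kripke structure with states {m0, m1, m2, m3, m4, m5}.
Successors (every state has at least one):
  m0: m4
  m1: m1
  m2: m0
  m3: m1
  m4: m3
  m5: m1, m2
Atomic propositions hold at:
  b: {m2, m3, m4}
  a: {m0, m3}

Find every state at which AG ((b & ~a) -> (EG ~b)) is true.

Sat(~a) = {m1, m2, m4, m5}
Sat(b & ~a) = {m2, m4}
Sat(~b) = {m0, m1, m5}
EG ~b: greatest fixpoint, start Z0 = {m0, m1, m5}, keep only states in Sat with some successor in Z. Z1 = {m1, m5}; fixed.
Sat(EG ~b) = {m1, m5}
Sat((b & ~a) -> (EG ~b)) = {m0, m1, m3, m5}
AG ((b & ~a) -> (EG ~b)): greatest fixpoint, start Z0 = {m0, m1, m3, m5}, keep only states in Sat with every successor in Z. Z1 = {m1, m3}; fixed.
Sat(AG ((b & ~a) -> (EG ~b))) = {m1, m3}

{m1, m3}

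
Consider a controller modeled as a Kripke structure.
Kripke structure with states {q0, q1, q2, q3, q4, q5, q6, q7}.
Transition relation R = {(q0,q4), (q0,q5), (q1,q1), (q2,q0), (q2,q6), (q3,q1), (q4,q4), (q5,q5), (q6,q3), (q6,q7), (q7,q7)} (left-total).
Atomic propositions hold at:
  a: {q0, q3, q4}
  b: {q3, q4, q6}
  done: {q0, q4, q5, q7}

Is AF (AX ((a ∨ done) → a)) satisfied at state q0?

No

Sat(a ∨ done) = {q0, q3, q4, q5, q7}
Sat((a ∨ done) → a) = {q0, q1, q2, q3, q4, q6}
Sat(AX ((a ∨ done) → a)) = {s : every successor in {q0, q1, q2, q3, q4, q6}} = {q1, q2, q3, q4}
AF (AX ((a ∨ done) → a)): least fixpoint, start Z0 = {q1, q2, q3, q4}, add states with every successor in Z. Already a fixed point.
Sat(AF (AX ((a ∨ done) → a))) = {q1, q2, q3, q4}
q0 ∉ Sat(AF (AX ((a ∨ done) → a))) = {q1, q2, q3, q4}, so the formula does not hold at q0.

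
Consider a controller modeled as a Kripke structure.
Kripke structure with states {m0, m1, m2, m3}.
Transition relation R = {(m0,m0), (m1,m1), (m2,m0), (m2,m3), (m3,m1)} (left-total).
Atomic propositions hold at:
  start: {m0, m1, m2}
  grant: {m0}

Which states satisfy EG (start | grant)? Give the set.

Sat(start | grant) = {m0, m1, m2}
EG (start | grant): greatest fixpoint, start Z0 = {m0, m1, m2}, keep only states in Sat with some successor in Z. Already a fixed point.
Sat(EG (start | grant)) = {m0, m1, m2}

{m0, m1, m2}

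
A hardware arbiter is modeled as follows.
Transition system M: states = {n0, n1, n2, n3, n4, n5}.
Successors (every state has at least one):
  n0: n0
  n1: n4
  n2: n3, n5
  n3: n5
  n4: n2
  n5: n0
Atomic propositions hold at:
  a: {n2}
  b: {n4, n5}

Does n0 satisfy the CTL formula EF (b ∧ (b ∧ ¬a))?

No

Sat(¬a) = {n0, n1, n3, n4, n5}
Sat(b ∧ ¬a) = {n4, n5}
Sat(b ∧ (b ∧ ¬a)) = {n4, n5}
EF (b ∧ (b ∧ ¬a)): least fixpoint, start Z0 = {n4, n5}, add states with some successor in Z. Z1 = {n1, n2, n3, n4, n5}; fixed.
Sat(EF (b ∧ (b ∧ ¬a))) = {n1, n2, n3, n4, n5}
n0 ∉ Sat(EF (b ∧ (b ∧ ¬a))) = {n1, n2, n3, n4, n5}, so the formula does not hold at n0.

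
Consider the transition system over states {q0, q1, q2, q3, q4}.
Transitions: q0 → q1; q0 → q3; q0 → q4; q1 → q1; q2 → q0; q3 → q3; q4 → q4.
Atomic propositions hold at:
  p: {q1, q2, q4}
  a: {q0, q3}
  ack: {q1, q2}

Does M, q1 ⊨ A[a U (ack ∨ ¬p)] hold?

Sat(¬p) = {q0, q3}
Sat(ack ∨ ¬p) = {q0, q1, q2, q3}
A[a U (ack ∨ ¬p)]: least fixpoint, start Z0 = Sat((ack ∨ ¬p)) = {q0, q1, q2, q3}, add states in Sat(a) with every successor in Z. Already a fixed point.
Sat(A[a U (ack ∨ ¬p)]) = {q0, q1, q2, q3}
q1 ∈ Sat(A[a U (ack ∨ ¬p)]) = {q0, q1, q2, q3}, so the formula holds at q1.

Yes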